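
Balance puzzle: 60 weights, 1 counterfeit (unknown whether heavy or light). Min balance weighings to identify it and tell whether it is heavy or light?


Let n = 60. 120 possibilities (n weights × lighter/heavier); each weighing has 3 outcomes.
Bound for k weighings: say the first weighing puts j weights on each pan. If it tips, the 2j weighed weights remain suspects (each with a known direction) and k-1 weighings give 3^(k-1) outcomes; 3^(k-1) is odd, so 2j ≤ 3^(k-1) - 1. If it balances, the n - 2j unweighed weights remain with direction unknown: 2(n - 2j) ≤ 3^(k-1) - 1 by the same parity argument. Adding, n ≤ (3^(k-1) - 1) + (3^(k-1) - 1)/2 = (3^k - 3)/2, and the classical three-group strategy achieves this (3 weights in 2 weighings, 12 in 3, 39 in 4, 120 in 5).
So we need the smallest k with (3^k - 3)/2 ≥ 60.
k = 4: (3^4 - 3)/2 = 39 < 60 ✗
k = 5: (3^5 - 3)/2 = 120 ≥ 60 ✓

5


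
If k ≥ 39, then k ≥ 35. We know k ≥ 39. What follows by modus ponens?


Modus ponens: P → Q, P ⊢ Q
P: k ≥ 39
Q: k ≥ 35
We have P → Q and P is true.
By modus ponens, Q must be true.

k ≥ 35


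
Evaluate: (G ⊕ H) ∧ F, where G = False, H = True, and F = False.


G = False, H = True, F = False
Step 1: G ⊕ H = False XOR True = True
Step 2: True ∧ F = True AND False = False
XOR true when exactly one of G,H is true; then AND with F.

False


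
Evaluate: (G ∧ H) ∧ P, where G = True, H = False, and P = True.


G = True, H = False, P = True
Step 1: G ∧ H = True AND False = False
Step 2: False ∧ P = False AND True = False
AND is true only when ALL operands are true.

False


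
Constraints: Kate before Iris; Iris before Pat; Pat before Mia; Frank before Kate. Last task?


Constraints: Kate before Iris; Iris before Pat; Pat before Mia; Frank before Kate
The last task can have nothing scheduled after it, so it must never appear on the left of a 'before'.
Tasks appearing before some other task: Kate, Iris, Pat, Frank.
The only task not in that list is Mia → it is last.

Mia


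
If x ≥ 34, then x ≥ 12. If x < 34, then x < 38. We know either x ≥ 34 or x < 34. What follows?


Constructive dilemma: (P → Q) ∧ (R → S), P ∨ R ⊢ Q ∨ S
Premise 1: x ≥ 34 → x ≥ 12
Premise 2: x < 34 → x < 38
Premise 3: x ≥ 34 ∨ x < 34
Case 1: Assuming x ≥ 34, then by Premise 1, x ≥ 12.
Case 2: Assuming x < 34, then by Premise 2, x < 38.
Since one of x ≥ 34 or x < 34 must hold, we get x ≥ 12 or x < 38.

x ≥ 12 or x < 38.


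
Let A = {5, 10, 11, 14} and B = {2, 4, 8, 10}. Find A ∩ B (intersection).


A = {5, 10, 11, 14}
B = {2, 4, 8, 10}
Operation: intersection
Elements in both: 10

{10}


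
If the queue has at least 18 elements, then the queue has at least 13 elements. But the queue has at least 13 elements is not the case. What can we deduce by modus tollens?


Modus tollens: P → Q, ¬Q ⊢ ¬P
P: the queue has at least 18 elements
Q: the queue has at least 13 elements
We have P → Q and Q is false.
By modus tollens, P must be false.

It is not the case that the queue has at least 18 elements


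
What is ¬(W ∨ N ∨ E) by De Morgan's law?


De Morgan's law: ¬(P ∨ Q ∨ R) ≡ ¬P ∧ ¬Q ∧ ¬R
¬(W ∨ N ∨ E) = ¬W ∧ ¬N ∧ ¬E

¬W ∧ ¬N ∧ ¬E


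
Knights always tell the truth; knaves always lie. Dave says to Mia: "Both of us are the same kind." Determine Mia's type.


Dave says: "Both of us are the same kind."
Case 1: Dave is a Knight (truth-teller)
  Statement is true → they ARE the same → Mia is also a Knight
Case 2: Dave is a Knave (liar)
  Statement is false → they are NOT the same → Mia is a Knight
In both cases, Mia is a Knight.

Knight


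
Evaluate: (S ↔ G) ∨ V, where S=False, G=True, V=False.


S = False, G = True, V = False
Expression: (S ↔ G) ∨ V
Step 1: S ↔ G = (False iff True) (true when values match) = False
Step 2: (False) ∨ V = False OR False = False

False


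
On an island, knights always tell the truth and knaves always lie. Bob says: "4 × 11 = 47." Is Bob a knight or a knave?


Statement: "4 × 11 = 47."
Actual: 4 × 11 = 44
Claimed: 47
Statement is FALSE → Bob lies → Knave

Knave


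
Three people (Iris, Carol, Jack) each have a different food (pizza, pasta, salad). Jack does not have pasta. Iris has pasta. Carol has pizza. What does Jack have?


From clues:
  Carol → pizza
  Iris → pasta
By elimination, Jack gets the remaining.

salad


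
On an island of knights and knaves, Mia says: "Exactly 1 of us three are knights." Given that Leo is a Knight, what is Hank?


Mia claims exactly 1 knights among Mia, Leo, Hank.
Given: Leo is a Knight.

Case 1: Mia is a Knight (tells truth)
  Then exactly 1 of the three are knights.
  Counting Mia, Leo: 2 knight(s) so far. Need -1 more → impossible.
Case 2: Mia is a Knave (lies)
  Then the count is NOT 1.
  If Hank = Knave, count = 1 = 1 → claim would be true, contradicts lie.
  If Hank = Knight, count = 2 ≠ 1 → lie confirmed ✓

Hank is a Knight.

Knight


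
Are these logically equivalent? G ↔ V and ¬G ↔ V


Expression 1: G ↔ V
Expression 2: ¬G ↔ V
Truth table (G V | Expr1 Expr2):
  T T |   T     F   ← differ
  T F |   F     T   ← differ
  F T |   F     T   ← differ
  F F |   T     F   ← differ
Counterexample: G=T, V=T gives Expr1 = T but Expr2 = F, so the expressions are NOT logically equivalent.

No


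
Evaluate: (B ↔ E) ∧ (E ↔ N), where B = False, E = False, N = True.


B = False, E = False, N = True
Step 1: B ↔ E is true when B and E have the same value. Result: True
Step 2: E ↔ N is true when E and N have the same value. Result: False
Step 3: True ∧ False = False

False


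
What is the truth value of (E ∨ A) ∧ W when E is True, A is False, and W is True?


E = True, A = False, W = True
Step 1: E ∨ A = True OR False = True
Step 2: True ∧ W = True AND True = True
OR is true when at least one operand is true; AND requires both.

True


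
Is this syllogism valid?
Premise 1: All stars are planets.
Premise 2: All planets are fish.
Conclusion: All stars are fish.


Premise 1: All stars are planets.
Premise 2: All planets are fish.
Conclusion: All stars are fish.
Barbara syllogism (AAA-1): All A are B, All B are C → All A are C.
Middle term (planets) distributed in premise 2.

Valid


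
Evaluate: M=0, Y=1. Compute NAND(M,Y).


M AND Y = 0
NOT(0) = 1

1


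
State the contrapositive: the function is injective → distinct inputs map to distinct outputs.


Original: If the function is injective, then distinct inputs map to distinct outputs
Contrapositive: If ¬Q, then ¬P
Negate Q: not (distinct inputs map to distinct outputs)
Negate P: not (the function is injective)

If not (distinct inputs map to distinct outputs), then not (the function is injective).


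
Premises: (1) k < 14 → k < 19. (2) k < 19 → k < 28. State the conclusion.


Hypothetical syllogism: P → Q, Q → R ⊢ P → R
Premise 1: k < 14 → k < 19
Premise 2: k < 19 → k < 28
Chain the implications: the middle term (k < 19) links the two.
Conclusion: If k < 14, then k < 28.

If k < 14, then k < 28.


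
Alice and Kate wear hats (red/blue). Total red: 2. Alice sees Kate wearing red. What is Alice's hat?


Total red = 2, Kate = red
Red accounted for: 1
Remaining for Alice: 1
Alice's hat is red.

red


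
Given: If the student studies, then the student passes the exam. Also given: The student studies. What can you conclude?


Modus ponens: P → Q, P ⊢ Q
P: the student studies
Q: the student passes the exam
We have P → Q and P is true.
By modus ponens, Q must be true.

The student passes the exam


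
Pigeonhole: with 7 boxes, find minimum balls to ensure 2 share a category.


Pigeonhole: to guarantee k in one of n categories, need (k-1)×n + 1.
k = 2, n = 7
Minimum = (2-1) × 7 + 1 = 1 × 7 + 1

8


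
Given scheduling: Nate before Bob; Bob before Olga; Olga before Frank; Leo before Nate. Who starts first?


Constraints: Nate before Bob; Bob before Olga; Olga before Frank; Leo before Nate
The first task can have nothing scheduled before it, so it must never appear on the right of a 'before'.
Tasks appearing after some 'before': Bob, Olga, Frank, Nate.
The only task not in that list is Leo → it is first.

Leo


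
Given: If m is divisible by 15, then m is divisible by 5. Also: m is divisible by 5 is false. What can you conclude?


Modus tollens: P → Q, ¬Q ⊢ ¬P
P: m is divisible by 15
Q: m is divisible by 5
We have P → Q and Q is false.
By modus tollens, P must be false.

It is not the case that m is divisible by 15


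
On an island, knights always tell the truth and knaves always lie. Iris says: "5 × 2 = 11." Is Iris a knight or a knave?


Statement: "5 × 2 = 11."
Actual: 5 × 2 = 10
Claimed: 11
Statement is FALSE → Iris lies → Knave

Knave


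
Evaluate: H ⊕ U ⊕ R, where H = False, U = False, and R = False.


H = False, U = False, R = False
Step 1: H ⊕ U = False XOR False = False
Step 2: False ⊕ R = False XOR False = False
XOR is true when an odd number of operands are true.

False


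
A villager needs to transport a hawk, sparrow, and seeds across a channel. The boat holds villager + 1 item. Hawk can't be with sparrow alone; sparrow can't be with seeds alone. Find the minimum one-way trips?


1. villager+sparrow → 2. villager ← 3. villager+hawk → 4. villager+sparrow ← 5. villager+seeds → 6. villager ← 7. villager+sparrow →
Minimum trips = 7

7


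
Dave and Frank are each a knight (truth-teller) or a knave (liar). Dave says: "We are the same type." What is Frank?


Dave says: "We are the same type."
Case 1: Dave is a Knight (truth-teller)
  Statement is true → they ARE the same → Frank is also a Knight
Case 2: Dave is a Knave (liar)
  Statement is false → they are NOT the same → Frank is a Knight
In both cases, Frank is a Knight.

Knight


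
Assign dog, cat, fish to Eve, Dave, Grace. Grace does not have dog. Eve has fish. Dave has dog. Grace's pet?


From clues:
  Dave → dog
  Eve → fish
By elimination, Grace gets the remaining.

cat


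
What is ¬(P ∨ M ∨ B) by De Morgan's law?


De Morgan's law: ¬(P ∨ Q ∨ R) ≡ ¬P ∧ ¬Q ∧ ¬R
¬(P ∨ M ∨ B) = ¬P ∧ ¬M ∧ ¬B

¬P ∧ ¬M ∧ ¬B


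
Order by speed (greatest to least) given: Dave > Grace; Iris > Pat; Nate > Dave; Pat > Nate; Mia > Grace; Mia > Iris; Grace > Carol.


Constraints: Dave > Grace; Iris > Pat; Nate > Dave; Pat > Nate; Mia > Grace; Mia > Iris; Grace > Carol
Method: at each step, the next-highest is the one remaining person who never appears on the smaller side of a constraint between remaining people.
  Step 1: remaining {Carol, Dave, Mia, Nate, Pat, Iris, Grace}; on the smaller side: {Carol, Dave, Nate, Pat, Iris, Grace} → Mia is next (Mia > Grace; Mia > Iris).
  Step 2: remaining {Carol, Dave, Nate, Pat, Iris, Grace}; on the smaller side: {Carol, Dave, Nate, Pat, Grace} → Iris is next (Iris > Pat).
  Step 3: remaining {Carol, Dave, Nate, Pat, Grace}; on the smaller side: {Carol, Dave, Nate, Grace} → Pat is next (Pat > Nate).
  Step 4: remaining {Carol, Dave, Nate, Grace}; on the smaller side: {Carol, Dave, Grace} → Nate is next (Nate > Dave).
  Step 5: remaining {Carol, Dave, Grace}; on the smaller side: {Carol, Grace} → Dave is next (Dave > Grace).
  Step 6: remaining {Carol, Grace}; on the smaller side: {Carol} → Grace is next (Grace > Carol).
  Step 7: only Carol remains → lowest.
Final ranking (highest to lowest):

Mia > Iris > Pat > Nate > Dave > Grace > Carol


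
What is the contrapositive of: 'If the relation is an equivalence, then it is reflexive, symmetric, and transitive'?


Original: If the relation is an equivalence, then it is reflexive, symmetric, and transitive
Contrapositive: If ¬Q, then ¬P
Negate Q: not (it is reflexive, symmetric, and transitive)
Negate P: not (the relation is an equivalence)

If not (it is reflexive, symmetric, and transitive), then not (the relation is an equivalence).


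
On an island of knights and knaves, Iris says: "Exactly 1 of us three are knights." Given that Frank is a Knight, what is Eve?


Iris claims exactly 1 knights among Iris, Frank, Eve.
Given: Frank is a Knight.

Case 1: Iris is a Knight (tells truth)
  Then exactly 1 of the three are knights.
  Counting Iris, Frank: 2 knight(s) so far. Need -1 more → impossible.
Case 2: Iris is a Knave (lies)
  Then the count is NOT 1.
  If Eve = Knave, count = 1 = 1 → claim would be true, contradicts lie.
  If Eve = Knight, count = 2 ≠ 1 → lie confirmed ✓

Eve is a Knight.

Knight


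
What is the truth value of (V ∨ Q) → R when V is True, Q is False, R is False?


V = True, Q = False, R = False
Step 1: V ∨ Q = True OR False = True
Step 2: (True) → R: false only when antecedent=True and R=False.
Result: False

False


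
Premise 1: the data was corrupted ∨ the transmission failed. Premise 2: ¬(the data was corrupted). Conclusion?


Disjunctive syllogism: P ∨ Q, ¬P ⊢ Q
Disjunction: the data was corrupted ∨ the transmission failed
We know it is not the case that the data was corrupted.
By disjunctive syllogism, the other disjunct must be true.

The transmission failed


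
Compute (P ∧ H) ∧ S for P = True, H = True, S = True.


P = True, H = True, S = True
Step 1: P ∧ H = True AND True = True
Step 2: True ∧ S = True AND True = True
AND is true only when ALL operands are true.

True


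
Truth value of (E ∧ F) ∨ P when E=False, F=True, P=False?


E = False, F = True, P = False
Expression: (E ∧ F) ∨ P
Step 1: E ∧ F = False AND True = False
Step 2: (False) ∨ P = False OR False = False

False


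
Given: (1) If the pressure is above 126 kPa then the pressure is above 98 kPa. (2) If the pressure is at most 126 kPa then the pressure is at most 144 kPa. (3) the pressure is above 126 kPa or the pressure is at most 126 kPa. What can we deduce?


Constructive dilemma: (P → Q) ∧ (R → S), P ∨ R ⊢ Q ∨ S
Premise 1: the pressure is above 126 kPa → the pressure is above 98 kPa
Premise 2: the pressure is at most 126 kPa → the pressure is at most 144 kPa
Premise 3: the pressure is above 126 kPa ∨ the pressure is at most 126 kPa
Case 1: Assuming the pressure is above 126 kPa, then by Premise 1, the pressure is above 98 kPa.
Case 2: Assuming the pressure is at most 126 kPa, then by Premise 2, the pressure is at most 144 kPa.
Since one of the pressure is above 126 kPa or the pressure is at most 126 kPa must hold, we get the pressure is above 98 kPa or the pressure is at most 144 kPa.

The pressure is above 98 kPa or the pressure is at most 144 kPa.


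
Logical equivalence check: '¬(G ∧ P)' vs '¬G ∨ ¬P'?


Expression 1: ¬(G ∧ P)
Expression 2: ¬G ∨ ¬P
Truth table (G P | Expr1 Expr2):
  T T |   F     F
  T F |   T     T
  F T |   T     T
  F F |   T     T
All 4 rows agree, so the expressions are logically equivalent.

Yes


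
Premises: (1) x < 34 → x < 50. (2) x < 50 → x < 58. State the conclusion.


Hypothetical syllogism: P → Q, Q → R ⊢ P → R
Premise 1: x < 34 → x < 50
Premise 2: x < 50 → x < 58
Chain the implications: the middle term (x < 50) links the two.
Conclusion: If x < 34, then x < 58.

If x < 34, then x < 58.


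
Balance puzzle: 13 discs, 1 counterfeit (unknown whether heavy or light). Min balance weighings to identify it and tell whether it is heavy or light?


Let n = 13. 26 possibilities (n discs × lighter/heavier); each weighing has 3 outcomes.
Bound for k weighings: say the first weighing puts j discs on each pan. If it tips, the 2j weighed discs remain suspects (each with a known direction) and k-1 weighings give 3^(k-1) outcomes; 3^(k-1) is odd, so 2j ≤ 3^(k-1) - 1. If it balances, the n - 2j unweighed discs remain with direction unknown: 2(n - 2j) ≤ 3^(k-1) - 1 by the same parity argument. Adding, n ≤ (3^(k-1) - 1) + (3^(k-1) - 1)/2 = (3^k - 3)/2, and the classical three-group strategy achieves this (3 discs in 2 weighings, 12 in 3, 39 in 4, 120 in 5).
So we need the smallest k with (3^k - 3)/2 ≥ 13.
k = 3: (3^3 - 3)/2 = 12 < 13 ✗
k = 4: (3^4 - 3)/2 = 39 ≥ 13 ✓

4


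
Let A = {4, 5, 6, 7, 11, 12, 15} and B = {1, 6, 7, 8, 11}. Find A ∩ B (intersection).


A = {4, 5, 6, 7, 11, 12, 15}
B = {1, 6, 7, 8, 11}
Operation: intersection
Elements in both: 6, 7, 11

{6, 7, 11}


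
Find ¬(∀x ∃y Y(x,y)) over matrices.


Original: ∀x ∃y Y(x,y)
Rule: ¬∀→∃, ¬∃→∀, negate predicate.
Negation: ∃x ∀y ¬Y(x,y)

∃x ∀y ¬Y(x,y)


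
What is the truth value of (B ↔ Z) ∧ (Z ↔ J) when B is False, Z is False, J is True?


B = False, Z = False, J = True
Step 1: B ↔ Z is true when B and Z have the same value. Result: True
Step 2: Z ↔ J is true when Z and J have the same value. Result: False
Step 3: True ∧ False = False

False


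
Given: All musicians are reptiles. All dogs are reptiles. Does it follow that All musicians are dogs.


Premise 1: All musicians are reptiles.
Premise 2: All dogs are reptiles.
Conclusion: All musicians are dogs.
Fallacy: undistributed middle. reptiles is predicate in both.
Counterexample: musicians and dogs could be disjoint subsets of reptiles.

Invalid


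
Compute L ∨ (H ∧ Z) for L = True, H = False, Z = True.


L = True, H = False, Z = True
Step 1: H ∧ Z = False AND True = False
Step 2: L ∨ False = True OR False = True
AND evaluated first (higher precedence); then OR applied.

True


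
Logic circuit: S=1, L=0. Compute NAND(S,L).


S AND L = 0
NOT(0) = 1

1


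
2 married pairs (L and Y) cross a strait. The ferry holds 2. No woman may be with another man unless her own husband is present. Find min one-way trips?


Label couples L and Y.
1. WL+WY → (far: WL,WY; near: HL,HY)
2. WL ←   (far: WY; near: HL,HY,WL)
3. HL+HY → (far: HL,HY,WY; near: WL)
4. HL ←   (far: HY,WY; near: HL,WL)  — HL returns, since WL is alone on near bank
5. HL+WL → (far: all four; near: empty)
Every state respects the constraint.
Minimum trips = 5

5


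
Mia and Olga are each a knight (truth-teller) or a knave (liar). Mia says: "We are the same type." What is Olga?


Mia says: "We are the same type."
Case 1: Mia is a Knight (truth-teller)
  Statement is true → they ARE the same → Olga is also a Knight
Case 2: Mia is a Knave (liar)
  Statement is false → they are NOT the same → Olga is a Knight
In both cases, Olga is a Knight.

Knight


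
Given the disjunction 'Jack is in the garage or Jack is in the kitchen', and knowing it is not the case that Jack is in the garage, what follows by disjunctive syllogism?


Disjunctive syllogism: P ∨ Q, ¬P ⊢ Q
Disjunction: Jack is in the garage ∨ Jack is in the kitchen
We know it is not the case that Jack is in the garage.
By disjunctive syllogism, the other disjunct must be true.

Jack is in the kitchen


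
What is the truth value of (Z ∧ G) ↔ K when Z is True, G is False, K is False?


Z = True, G = False, K = False
Step 1: Z ∧ G = True AND False = False
Step 2: (False) ↔ K: true when both sides have same truth value.
Result: False ↔ False = True

True


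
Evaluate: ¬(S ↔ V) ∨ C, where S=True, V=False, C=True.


S = True, V = False, C = True
Expression: ¬(S ↔ V) ∨ C
Step 1: S ↔ V = (True iff False) = False
Step 2: ¬(S ↔ V) = NOT False = True
Step 3: (True) ∨ C = True OR True = True

True


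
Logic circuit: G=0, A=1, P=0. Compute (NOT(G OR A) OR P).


G OR A = 1
NOT(1) = 0
0 OR 0 = 0

0


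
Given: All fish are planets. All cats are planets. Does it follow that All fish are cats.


Premise 1: All fish are planets.
Premise 2: All cats are planets.
Conclusion: All fish are cats.
Fallacy: undistributed middle. planets is predicate in both.
Counterexample: fish and cats could be disjoint subsets of planets.

Invalid


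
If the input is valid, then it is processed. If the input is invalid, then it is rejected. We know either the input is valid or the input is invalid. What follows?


Constructive dilemma: (P → Q) ∧ (R → S), P ∨ R ⊢ Q ∨ S
Premise 1: the input is valid → it is processed
Premise 2: the input is invalid → it is rejected
Premise 3: the input is valid ∨ the input is invalid
Case 1: Assuming the input is valid, then by Premise 1, it is processed.
Case 2: Assuming the input is invalid, then by Premise 2, it is rejected.
Since one of the input is valid or the input is invalid must hold, we get it is processed or it is rejected.

It is processed or it is rejected.


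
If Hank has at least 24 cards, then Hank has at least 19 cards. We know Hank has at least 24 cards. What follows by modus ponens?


Modus ponens: P → Q, P ⊢ Q
P: Hank has at least 24 cards
Q: Hank has at least 19 cards
We have P → Q and P is true.
By modus ponens, Q must be true.

Hank has at least 19 cards


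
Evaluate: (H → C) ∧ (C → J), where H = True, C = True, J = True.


H = True, C = True, J = True
Step 1: H → C is false only when H=True and C=False. Result: True
Step 2: C → J is false only when C=True and J=False. Result: True
Step 3: True ∧ True = True

True


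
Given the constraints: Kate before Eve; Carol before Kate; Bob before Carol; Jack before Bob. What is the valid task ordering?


Constraints: Kate before Eve; Carol before Kate; Bob before Carol; Jack before Bob
Method: repeatedly schedule the remaining task that has no remaining task required before it.
  Step 1: remaining {Jack, Carol, Eve, Kate, Bob}; every task except Jack still has a predecessor pending → schedule Jack.
  Step 2: remaining {Carol, Eve, Kate, Bob}; every task except Bob still has a predecessor pending → schedule Bob.
  Step 3: remaining {Carol, Eve, Kate}; every task except Carol still has a predecessor pending → schedule Carol.
  Step 4: remaining {Eve, Kate}; every task except Kate still has a predecessor pending → schedule Kate.
  Step 5: only Eve remains → schedule Eve.
Resulting order:

Jack → Bob → Carol → Kate → Eve


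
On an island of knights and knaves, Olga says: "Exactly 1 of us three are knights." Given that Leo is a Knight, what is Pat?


Olga claims exactly 1 knights among Olga, Leo, Pat.
Given: Leo is a Knight.

Case 1: Olga is a Knight (tells truth)
  Then exactly 1 of the three are knights.
  Counting Olga, Leo: 2 knight(s) so far. Need -1 more → impossible.
Case 2: Olga is a Knave (lies)
  Then the count is NOT 1.
  If Pat = Knave, count = 1 = 1 → claim would be true, contradicts lie.
  If Pat = Knight, count = 2 ≠ 1 → lie confirmed ✓

Pat is a Knight.

Knight


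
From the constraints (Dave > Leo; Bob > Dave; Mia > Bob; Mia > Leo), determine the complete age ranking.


Constraints: Dave > Leo; Bob > Dave; Mia > Bob; Mia > Leo
Method: at each step, the next-highest is the one remaining person who never appears on the smaller side of a constraint between remaining people.
  Step 1: remaining {Bob, Mia, Leo, Dave}; on the smaller side: {Bob, Leo, Dave} → Mia is next (Mia > Bob; Mia > Leo).
  Step 2: remaining {Bob, Leo, Dave}; on the smaller side: {Leo, Dave} → Bob is next (Bob > Dave).
  Step 3: remaining {Leo, Dave}; on the smaller side: {Leo} → Dave is next (Dave > Leo).
  Step 4: only Leo remains → lowest.
Final ranking (highest to lowest):

Mia > Bob > Dave > Leo


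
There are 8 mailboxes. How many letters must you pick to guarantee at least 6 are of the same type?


Pigeonhole: to guarantee k in one of n categories, need (k-1)×n + 1.
k = 6, n = 8
Minimum = (6-1) × 8 + 1 = 5 × 8 + 1

41


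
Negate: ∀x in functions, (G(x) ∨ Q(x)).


Original: ∀x (G(x) ∨ Q(x))
Rule: ¬∀→∃, ¬∃→∀, negate predicate.
Negation: ∃x (¬G(x) ∧ ¬Q(x))

∃x (¬G(x) ∧ ¬Q(x))


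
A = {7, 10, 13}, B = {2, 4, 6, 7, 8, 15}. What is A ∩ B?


A = {7, 10, 13}
B = {2, 4, 6, 7, 8, 15}
Operation: intersection
Elements in both: 7

{7}


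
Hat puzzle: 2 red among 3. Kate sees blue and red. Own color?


Total red = 2, seen red = 1
Own red = 2 - 1 = 1
Kate's hat is red.

red


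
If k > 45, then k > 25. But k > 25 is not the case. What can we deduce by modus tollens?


Modus tollens: P → Q, ¬Q ⊢ ¬P
P: k > 45
Q: k > 25
We have P → Q and Q is false.
By modus tollens, P must be false.

It is not the case that k > 45


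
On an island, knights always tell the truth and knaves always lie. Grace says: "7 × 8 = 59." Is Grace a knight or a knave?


Statement: "7 × 8 = 59."
Actual: 7 × 8 = 56
Claimed: 59
Statement is FALSE → Grace lies → Knave

Knave


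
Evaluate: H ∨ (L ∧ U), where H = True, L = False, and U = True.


H = True, L = False, U = True
Step 1: L ∧ U = False AND True = False
Step 2: H ∨ False = True OR False = True
AND evaluated first (higher precedence); then OR applied.

True


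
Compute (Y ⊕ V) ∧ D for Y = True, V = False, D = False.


Y = True, V = False, D = False
Step 1: Y ⊕ V = True XOR False = True
Step 2: True ∧ D = True AND False = False
XOR true when exactly one of Y,V is true; then AND with D.

False


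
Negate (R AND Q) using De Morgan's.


De Morgan's law: ¬(P ∧ Q) ≡ ¬P ∨ ¬Q
¬(R ∧ Q) = ¬R ∨ ¬Q

¬R ∨ ¬Q


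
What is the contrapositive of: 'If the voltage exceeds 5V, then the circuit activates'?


Original: If the voltage exceeds 5V, then the circuit activates
Contrapositive: If ¬Q, then ¬P
Negate Q: not (the circuit activates)
Negate P: not (the voltage exceeds 5V)

If not (the circuit activates), then not (the voltage exceeds 5V).


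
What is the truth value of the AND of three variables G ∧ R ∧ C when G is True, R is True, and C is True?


G = True, R = True, C = True
Step 1: G ∧ R = True AND True = True
Step 2: (True) ∧ C = (True) AND True = True
AND is true only when ALL operands are true.

True


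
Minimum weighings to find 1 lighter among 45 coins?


Each weighing has 3 outcomes (left heavy / balance / right heavy), so k weighings distinguish at most 3^k cases; splitting into three near-equal groups achieves this.
Need 3^k ≥ 45: 3^3 = 27 < 45 ≤ 3^4 = 81
k = ⌈log₃(45)⌉ = 4

4


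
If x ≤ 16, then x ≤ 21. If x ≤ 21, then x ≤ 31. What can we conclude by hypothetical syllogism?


Hypothetical syllogism: P → Q, Q → R ⊢ P → R
Premise 1: x ≤ 16 → x ≤ 21
Premise 2: x ≤ 21 → x ≤ 31
Chain the implications: the middle term (x ≤ 21) links the two.
Conclusion: If x ≤ 16, then x ≤ 31.

If x ≤ 16, then x ≤ 31.


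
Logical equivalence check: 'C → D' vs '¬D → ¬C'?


Expression 1: C → D
Expression 2: ¬D → ¬C
Truth table (C D | Expr1 Expr2):
  T T |   T     T
  T F |   F     F
  F T |   T     T
  F F |   T     T
All 4 rows agree, so the expressions are logically equivalent.

Yes


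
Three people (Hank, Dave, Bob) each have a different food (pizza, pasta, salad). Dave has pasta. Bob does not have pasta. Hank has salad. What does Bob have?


From clues:
  Hank → salad
  Dave → pasta
By elimination, Bob gets the remaining.

pizza


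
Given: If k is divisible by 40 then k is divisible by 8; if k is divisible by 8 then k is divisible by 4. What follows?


Hypothetical syllogism: P → Q, Q → R ⊢ P → R
Premise 1: k is divisible by 40 → k is divisible by 8
Premise 2: k is divisible by 8 → k is divisible by 4
Chain the implications: the middle term (k is divisible by 8) links the two.
Conclusion: If k is divisible by 40, then k is divisible by 4.

If k is divisible by 40, then k is divisible by 4.


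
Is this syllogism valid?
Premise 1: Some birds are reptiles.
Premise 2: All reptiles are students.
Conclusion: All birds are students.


Premise 1: Some birds are reptiles.
Premise 2: All reptiles are students.
Conclusion: All birds are students.
Fallacy: illicit minor. The minor term (birds) is distributed in the conclusion ('All birds ...') but undistributed in its premise ('Some birds are reptiles' doesn't cover all birds).
Only 'Some birds are students' follows, not 'All'.

Invalid


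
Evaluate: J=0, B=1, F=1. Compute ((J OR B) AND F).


J OR B = 0|1 = 1
1 AND 1 = 1

1


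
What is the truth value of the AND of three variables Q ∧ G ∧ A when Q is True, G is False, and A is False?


Q = True, G = False, A = False
Step 1: Q ∧ G = True AND False = False
Step 2: (False) ∧ A = (False) AND False = False
AND is true only when ALL operands are true.

False


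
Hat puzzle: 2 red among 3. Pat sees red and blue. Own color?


Total red = 2, seen red = 1
Own red = 2 - 1 = 1
Pat's hat is red.

red


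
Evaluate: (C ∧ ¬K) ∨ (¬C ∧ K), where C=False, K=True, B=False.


C = False, K = True, B = False
Expression: (C ∧ ¬K) ∨ (¬C ∧ K)
Step 1: ¬K = NOT True = False
Step 2: C ∧ ¬K = False AND False = False
Step 3: ¬C = NOT False = True
Step 4: ¬C ∧ K = True AND True = True
Step 5: (False) ∨ (True) = False OR True = True

True


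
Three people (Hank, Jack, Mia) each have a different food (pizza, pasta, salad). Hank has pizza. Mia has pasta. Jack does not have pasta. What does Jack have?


From clues:
  Mia → pasta
  Hank → pizza
By elimination, Jack gets the remaining.

salad


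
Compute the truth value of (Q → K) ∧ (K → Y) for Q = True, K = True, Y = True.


Q = True, K = True, Y = True
Step 1: Q → K is false only when Q=True and K=False. Result: True
Step 2: K → Y is false only when K=True and Y=False. Result: True
Step 3: True ∧ True = True

True


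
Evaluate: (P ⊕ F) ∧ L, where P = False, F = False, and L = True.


P = False, F = False, L = True
Step 1: P ⊕ F = False XOR False = False
Step 2: False ∧ L = False AND True = False
XOR true when exactly one of P,F is true; then AND with L.

False


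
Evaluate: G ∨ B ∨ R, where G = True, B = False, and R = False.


G = True, B = False, R = False
Step 1: G ∨ B = True OR False = True
Step 2: True ∨ R = True OR False = True
OR is true when at least one operand is true.

True


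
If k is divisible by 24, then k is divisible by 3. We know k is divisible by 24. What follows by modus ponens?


Modus ponens: P → Q, P ⊢ Q
P: k is divisible by 24
Q: k is divisible by 3
We have P → Q and P is true.
By modus ponens, Q must be true.

k is divisible by 3


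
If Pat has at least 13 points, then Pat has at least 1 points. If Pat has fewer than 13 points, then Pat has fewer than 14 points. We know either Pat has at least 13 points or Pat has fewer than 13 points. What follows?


Constructive dilemma: (P → Q) ∧ (R → S), P ∨ R ⊢ Q ∨ S
Premise 1: Pat has at least 13 points → Pat has at least 1 points
Premise 2: Pat has fewer than 13 points → Pat has fewer than 14 points
Premise 3: Pat has at least 13 points ∨ Pat has fewer than 13 points
Case 1: Assuming Pat has at least 13 points, then by Premise 1, Pat has at least 1 points.
Case 2: Assuming Pat has fewer than 13 points, then by Premise 2, Pat has fewer than 14 points.
Since one of Pat has at least 13 points or Pat has fewer than 13 points must hold, we get Pat has at least 1 points or Pat has fewer than 14 points.

Pat has at least 1 points or Pat has fewer than 14 points.


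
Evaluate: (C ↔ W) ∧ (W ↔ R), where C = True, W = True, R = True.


C = True, W = True, R = True
Step 1: C ↔ W is true when C and W have the same value. Result: True
Step 2: W ↔ R is true when W and R have the same value. Result: True
Step 3: True ∧ True = True

True


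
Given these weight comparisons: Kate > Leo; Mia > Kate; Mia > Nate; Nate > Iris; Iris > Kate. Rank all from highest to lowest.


Constraints: Kate > Leo; Mia > Kate; Mia > Nate; Nate > Iris; Iris > Kate
Method: at each step, the next-highest is the one remaining person who never appears on the smaller side of a constraint between remaining people.
  Step 1: remaining {Mia, Leo, Kate, Iris, Nate}; on the smaller side: {Leo, Kate, Iris, Nate} → Mia is next (Mia > Kate; Mia > Nate).
  Step 2: remaining {Leo, Kate, Iris, Nate}; on the smaller side: {Leo, Kate, Iris} → Nate is next (Nate > Iris).
  Step 3: remaining {Leo, Kate, Iris}; on the smaller side: {Leo, Kate} → Iris is next (Iris > Kate).
  Step 4: remaining {Leo, Kate}; on the smaller side: {Leo} → Kate is next (Kate > Leo).
  Step 5: only Leo remains → lowest.
Final ranking (highest to lowest):

Mia > Nate > Iris > Kate > Leo


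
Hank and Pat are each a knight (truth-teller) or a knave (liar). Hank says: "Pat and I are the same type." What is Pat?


Hank says: "Pat and I are the same type."
Case 1: Hank is a Knight (truth-teller)
  Statement is true → they ARE the same → Pat is also a Knight
Case 2: Hank is a Knave (liar)
  Statement is false → they are NOT the same → Pat is a Knight
In both cases, Pat is a Knight.

Knight


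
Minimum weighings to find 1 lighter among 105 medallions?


Each weighing has 3 outcomes (left heavy / balance / right heavy), so k weighings distinguish at most 3^k cases; splitting into three near-equal groups achieves this.
Need 3^k ≥ 105: 3^4 = 81 < 105 ≤ 3^5 = 243
k = ⌈log₃(105)⌉ = 5

5


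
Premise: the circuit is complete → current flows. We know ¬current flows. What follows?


Modus tollens: P → Q, ¬Q ⊢ ¬P
P: the circuit is complete
Q: current flows
We have P → Q and Q is false.
By modus tollens, P must be false.

It is not the case that the circuit is complete


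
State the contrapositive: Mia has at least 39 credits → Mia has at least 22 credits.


Original: If Mia has at least 39 credits, then Mia has at least 22 credits
Contrapositive: If ¬Q, then ¬P
Negate Q: not (Mia has at least 22 credits)
Negate P: not (Mia has at least 39 credits)

If not (Mia has at least 22 credits), then not (Mia has at least 39 credits).


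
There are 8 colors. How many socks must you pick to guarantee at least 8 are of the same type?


Pigeonhole: to guarantee k in one of n categories, need (k-1)×n + 1.
k = 8, n = 8
Minimum = (8-1) × 8 + 1 = 7 × 8 + 1

57


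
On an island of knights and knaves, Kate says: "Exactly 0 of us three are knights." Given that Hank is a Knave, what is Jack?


Kate claims exactly 0 knights among Kate, Hank, Jack.
Given: Hank is a Knave.

Case 1: Kate is a Knight (tells truth)
  Then exactly 0 of the three are knights.
  Counting Kate, Hank: 1 knight(s) so far. Need -1 more → impossible.
Case 2: Kate is a Knave (lies)
  Then the count is NOT 0.
  If Jack = Knave, count = 0 = 0 → claim would be true, contradicts lie.
  If Jack = Knight, count = 1 ≠ 0 → lie confirmed ✓

Jack is a Knight.

Knight


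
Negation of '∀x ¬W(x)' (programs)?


Original: ∀x ¬W(x)
Rule: ¬∀→∃, ¬∃→∀, negate predicate.
Negation: ∃x W(x)

∃x W(x)


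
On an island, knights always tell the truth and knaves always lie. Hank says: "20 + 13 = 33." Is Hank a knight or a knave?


Statement: "20 + 13 = 33."
Actual: 20 + 13 = 33
Claimed: 33
Statement is TRUE → Hank tells the truth → Knight

Knight


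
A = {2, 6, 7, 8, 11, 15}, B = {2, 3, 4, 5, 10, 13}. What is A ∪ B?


A = {2, 6, 7, 8, 11, 15}
B = {2, 3, 4, 5, 10, 13}
Operation: union
All elements combined: 2, 3, 4, 5, 6, 7, 8, 10, 11, 13, 15

{2, 3, 4, 5, 6, 7, 8, 10, 11, 13, 15}


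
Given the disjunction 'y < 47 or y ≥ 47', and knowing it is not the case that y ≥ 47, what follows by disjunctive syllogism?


Disjunctive syllogism: P ∨ Q, ¬P ⊢ Q
Disjunction: y < 47 ∨ y ≥ 47
We know it is not the case that y ≥ 47.
By disjunctive syllogism, the other disjunct must be true.

y < 47


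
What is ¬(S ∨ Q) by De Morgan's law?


De Morgan's law: ¬(P ∨ Q) ≡ ¬P ∧ ¬Q
¬(S ∨ Q) = ¬S ∧ ¬Q

¬S ∧ ¬Q


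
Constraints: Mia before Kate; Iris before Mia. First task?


Constraints: Mia before Kate; Iris before Mia
The first task can have nothing scheduled before it, so it must never appear on the right of a 'before'.
Tasks appearing after some 'before': Kate, Mia.
The only task not in that list is Iris → it is first.

Iris


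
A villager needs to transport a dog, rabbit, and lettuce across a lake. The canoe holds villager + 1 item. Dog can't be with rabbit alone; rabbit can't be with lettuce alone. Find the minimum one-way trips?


1. villager+rabbit → 2. villager ← 3. villager+dog → 4. villager+rabbit ← 5. villager+lettuce → 6. villager ← 7. villager+rabbit →
Minimum trips = 7

7


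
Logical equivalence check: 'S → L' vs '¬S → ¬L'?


Expression 1: S → L
Expression 2: ¬S → ¬L
Truth table (S L | Expr1 Expr2):
  T T |   T     T
  T F |   F     T   ← differ
  F T |   T     F   ← differ
  F F |   T     T
Counterexample: S=T, L=F gives Expr1 = F but Expr2 = T, so the expressions are NOT logically equivalent.

No


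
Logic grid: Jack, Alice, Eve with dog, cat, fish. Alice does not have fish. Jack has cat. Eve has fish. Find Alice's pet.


From clues:
  Eve → fish
  Jack → cat
By elimination, Alice gets the remaining.

dog


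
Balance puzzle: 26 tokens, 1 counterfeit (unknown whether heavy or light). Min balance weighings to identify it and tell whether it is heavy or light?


Let n = 26. 52 possibilities (n tokens × lighter/heavier); each weighing has 3 outcomes.
Bound for k weighings: say the first weighing puts j tokens on each pan. If it tips, the 2j weighed tokens remain suspects (each with a known direction) and k-1 weighings give 3^(k-1) outcomes; 3^(k-1) is odd, so 2j ≤ 3^(k-1) - 1. If it balances, the n - 2j unweighed tokens remain with direction unknown: 2(n - 2j) ≤ 3^(k-1) - 1 by the same parity argument. Adding, n ≤ (3^(k-1) - 1) + (3^(k-1) - 1)/2 = (3^k - 3)/2, and the classical three-group strategy achieves this (3 tokens in 2 weighings, 12 in 3, 39 in 4, 120 in 5).
So we need the smallest k with (3^k - 3)/2 ≥ 26.
k = 3: (3^3 - 3)/2 = 12 < 26 ✗
k = 4: (3^4 - 3)/2 = 39 ≥ 26 ✓

4


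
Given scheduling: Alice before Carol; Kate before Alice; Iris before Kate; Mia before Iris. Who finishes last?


Constraints: Alice before Carol; Kate before Alice; Iris before Kate; Mia before Iris
The last task can have nothing scheduled after it, so it must never appear on the left of a 'before'.
Tasks appearing before some other task: Alice, Kate, Iris, Mia.
The only task not in that list is Carol → it is last.

Carol


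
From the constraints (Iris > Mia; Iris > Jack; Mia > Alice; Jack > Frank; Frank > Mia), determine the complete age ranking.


Constraints: Iris > Mia; Iris > Jack; Mia > Alice; Jack > Frank; Frank > Mia
Method: at each step, the next-highest is the one remaining person who never appears on the smaller side of a constraint between remaining people.
  Step 1: remaining {Iris, Mia, Frank, Jack, Alice}; on the smaller side: {Mia, Frank, Jack, Alice} → Iris is next (Iris > Mia; Iris > Jack).
  Step 2: remaining {Mia, Frank, Jack, Alice}; on the smaller side: {Mia, Frank, Alice} → Jack is next (Jack > Frank).
  Step 3: remaining {Mia, Frank, Alice}; on the smaller side: {Mia, Alice} → Frank is next (Frank > Mia).
  Step 4: remaining {Mia, Alice}; on the smaller side: {Alice} → Mia is next (Mia > Alice).
  Step 5: only Alice remains → lowest.
Final ranking (highest to lowest):

Iris > Jack > Frank > Mia > Alice


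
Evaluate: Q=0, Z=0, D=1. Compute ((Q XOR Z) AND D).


Q XOR Z = 0^0 = 0
0 AND 1 = 0

0


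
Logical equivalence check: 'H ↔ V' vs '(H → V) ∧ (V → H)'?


Expression 1: H ↔ V
Expression 2: (H → V) ∧ (V → H)
Truth table (H V | Expr1 Expr2):
  T T |   T     T
  T F |   F     F
  F T |   F     F
  F F |   T     T
All 4 rows agree, so the expressions are logically equivalent.

Yes


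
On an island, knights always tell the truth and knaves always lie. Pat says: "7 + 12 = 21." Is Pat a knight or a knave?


Statement: "7 + 12 = 21."
Actual: 7 + 12 = 19
Claimed: 21
Statement is FALSE → Pat lies → Knave

Knave
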